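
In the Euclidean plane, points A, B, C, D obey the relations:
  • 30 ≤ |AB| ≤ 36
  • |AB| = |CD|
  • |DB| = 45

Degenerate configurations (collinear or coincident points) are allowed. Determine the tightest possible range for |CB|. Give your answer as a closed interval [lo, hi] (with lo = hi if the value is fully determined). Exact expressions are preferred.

|CB| ∈ [9, 81]  (≈ [9.0000, 81.0000])

|AB| ∈ [30, 36]
|BD| ∈ {45}
|CD| ∈ [30, 36]
|AD| ∈ [9, 81]
|BC| ∈ [9, 81]
|AC| ∈ [0, 117]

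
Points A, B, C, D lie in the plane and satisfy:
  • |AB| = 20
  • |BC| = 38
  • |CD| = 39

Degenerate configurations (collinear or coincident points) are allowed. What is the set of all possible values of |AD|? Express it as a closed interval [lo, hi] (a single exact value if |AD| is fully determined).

|AD| ∈ [0, 97]  (≈ [0.0000, 97.0000])

|AB| ∈ {20}
|BC| ∈ {38}
|CD| ∈ {39}
|AC| ∈ [18, 58]
|BD| ∈ [1, 77]
|AD| ∈ [0, 97]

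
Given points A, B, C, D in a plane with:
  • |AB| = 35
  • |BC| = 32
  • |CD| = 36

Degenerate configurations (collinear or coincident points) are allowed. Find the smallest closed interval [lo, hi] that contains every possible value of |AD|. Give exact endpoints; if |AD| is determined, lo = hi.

|AB| ∈ {35}
|BC| ∈ {32}
|CD| ∈ {36}
|AC| ∈ [3, 67]
|BD| ∈ [4, 68]
|AD| ∈ [0, 103]

|AD| ∈ [0, 103]  (≈ [0.0000, 103.0000])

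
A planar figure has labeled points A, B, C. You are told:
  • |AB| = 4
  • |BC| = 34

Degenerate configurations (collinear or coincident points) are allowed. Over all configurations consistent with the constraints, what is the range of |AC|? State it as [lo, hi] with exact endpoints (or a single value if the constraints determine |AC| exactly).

|AB| ∈ {4}
|BC| ∈ {34}
|AC| ∈ [30, 38]

|AC| ∈ [30, 38]  (≈ [30.0000, 38.0000])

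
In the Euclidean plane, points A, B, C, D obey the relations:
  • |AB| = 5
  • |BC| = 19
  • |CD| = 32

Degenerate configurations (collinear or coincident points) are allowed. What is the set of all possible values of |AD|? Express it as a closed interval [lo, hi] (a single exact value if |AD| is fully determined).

|AD| ∈ [8, 56]  (≈ [8.0000, 56.0000])

|AB| ∈ {5}
|BC| ∈ {19}
|CD| ∈ {32}
|AC| ∈ [14, 24]
|BD| ∈ [13, 51]
|AD| ∈ [8, 56]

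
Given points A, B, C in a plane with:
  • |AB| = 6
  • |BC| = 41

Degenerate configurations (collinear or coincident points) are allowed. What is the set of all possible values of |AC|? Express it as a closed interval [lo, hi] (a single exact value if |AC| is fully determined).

|AC| ∈ [35, 47]  (≈ [35.0000, 47.0000])

|AB| ∈ {6}
|BC| ∈ {41}
|AC| ∈ [35, 47]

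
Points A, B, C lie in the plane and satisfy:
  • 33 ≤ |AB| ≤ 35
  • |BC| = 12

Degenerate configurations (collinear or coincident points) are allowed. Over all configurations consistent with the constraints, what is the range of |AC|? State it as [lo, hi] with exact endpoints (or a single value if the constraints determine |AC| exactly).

|AB| ∈ [33, 35]
|BC| ∈ {12}
|AC| ∈ [21, 47]

|AC| ∈ [21, 47]  (≈ [21.0000, 47.0000])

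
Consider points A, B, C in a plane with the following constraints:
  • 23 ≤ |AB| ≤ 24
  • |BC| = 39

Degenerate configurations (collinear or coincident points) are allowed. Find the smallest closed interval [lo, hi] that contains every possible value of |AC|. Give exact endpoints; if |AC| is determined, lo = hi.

|AC| ∈ [15, 63]  (≈ [15.0000, 63.0000])

|AB| ∈ [23, 24]
|BC| ∈ {39}
|AC| ∈ [15, 63]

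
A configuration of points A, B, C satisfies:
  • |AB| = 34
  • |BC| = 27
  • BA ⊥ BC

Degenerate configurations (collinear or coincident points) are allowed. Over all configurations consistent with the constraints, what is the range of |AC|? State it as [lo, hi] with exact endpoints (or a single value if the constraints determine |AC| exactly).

|AB| ∈ {34}
|BC| ∈ {27}
|AC| ∈ {√(1885)}

|AC| = √(1885)  (≈ 43.4166)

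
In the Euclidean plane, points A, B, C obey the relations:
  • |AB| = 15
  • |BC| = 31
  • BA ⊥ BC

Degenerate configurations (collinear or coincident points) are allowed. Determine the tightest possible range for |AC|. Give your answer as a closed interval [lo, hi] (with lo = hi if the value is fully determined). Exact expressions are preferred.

|AB| ∈ {15}
|BC| ∈ {31}
|AC| ∈ {√(1186)}

|AC| = √(1186)  (≈ 34.4384)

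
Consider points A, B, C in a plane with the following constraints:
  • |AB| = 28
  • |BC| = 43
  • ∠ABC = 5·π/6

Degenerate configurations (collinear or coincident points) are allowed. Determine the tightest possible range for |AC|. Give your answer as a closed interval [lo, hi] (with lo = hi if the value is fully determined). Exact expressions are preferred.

|AB| ∈ {28}
|BC| ∈ {43}
|AC| ∈ {√(1204·√(3) + 2633)}

|AC| = √(1204·√(3) + 2633)  (≈ 68.6905)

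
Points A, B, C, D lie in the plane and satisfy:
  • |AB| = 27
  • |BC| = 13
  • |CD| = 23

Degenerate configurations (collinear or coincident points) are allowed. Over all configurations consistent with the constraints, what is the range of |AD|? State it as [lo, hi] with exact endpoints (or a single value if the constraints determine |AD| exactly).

|AD| ∈ [0, 63]  (≈ [0.0000, 63.0000])

|AB| ∈ {27}
|BC| ∈ {13}
|CD| ∈ {23}
|AC| ∈ [14, 40]
|BD| ∈ [10, 36]
|AD| ∈ [0, 63]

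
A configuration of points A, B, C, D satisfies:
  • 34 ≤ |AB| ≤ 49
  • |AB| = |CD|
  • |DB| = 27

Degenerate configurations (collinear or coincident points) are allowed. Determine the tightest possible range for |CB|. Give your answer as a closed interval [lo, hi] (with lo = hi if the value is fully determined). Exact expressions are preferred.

|CB| ∈ [7, 76]  (≈ [7.0000, 76.0000])

|AB| ∈ [34, 49]
|BD| ∈ {27}
|CD| ∈ [34, 49]
|AD| ∈ [7, 76]
|BC| ∈ [7, 76]
|AC| ∈ [0, 125]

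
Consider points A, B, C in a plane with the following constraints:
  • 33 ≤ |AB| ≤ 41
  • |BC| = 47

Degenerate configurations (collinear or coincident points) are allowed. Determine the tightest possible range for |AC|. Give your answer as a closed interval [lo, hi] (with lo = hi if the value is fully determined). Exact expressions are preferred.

|AC| ∈ [6, 88]  (≈ [6.0000, 88.0000])

|AB| ∈ [33, 41]
|BC| ∈ {47}
|AC| ∈ [6, 88]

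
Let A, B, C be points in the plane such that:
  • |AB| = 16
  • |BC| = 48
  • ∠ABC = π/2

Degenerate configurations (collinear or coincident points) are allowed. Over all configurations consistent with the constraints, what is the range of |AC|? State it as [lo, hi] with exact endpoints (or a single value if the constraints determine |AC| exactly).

|AB| ∈ {16}
|BC| ∈ {48}
|AC| ∈ {16·√(10)}

|AC| = 16·√(10)  (≈ 50.5964)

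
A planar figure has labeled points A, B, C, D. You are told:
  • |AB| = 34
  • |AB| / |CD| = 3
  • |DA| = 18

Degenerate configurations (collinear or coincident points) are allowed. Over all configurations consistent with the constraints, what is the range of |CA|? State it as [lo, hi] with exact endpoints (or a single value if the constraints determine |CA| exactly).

|AB| ∈ {34}
|AD| ∈ {18}
|CD| ∈ {34/3}
|BD| ∈ [16, 52]
|AC| ∈ [20/3, 88/3]
|BC| ∈ [14/3, 190/3]

|CA| ∈ [20/3, 88/3]  (≈ [6.6667, 29.3333])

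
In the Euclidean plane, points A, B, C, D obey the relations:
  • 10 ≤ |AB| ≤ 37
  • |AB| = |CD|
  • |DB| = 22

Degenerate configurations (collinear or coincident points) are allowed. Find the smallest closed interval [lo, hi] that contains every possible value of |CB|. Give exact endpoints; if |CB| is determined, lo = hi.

|CB| ∈ [0, 59]  (≈ [0.0000, 59.0000])

|AB| ∈ [10, 37]
|BD| ∈ {22}
|CD| ∈ [10, 37]
|AD| ∈ [0, 59]
|BC| ∈ [0, 59]
|AC| ∈ [0, 96]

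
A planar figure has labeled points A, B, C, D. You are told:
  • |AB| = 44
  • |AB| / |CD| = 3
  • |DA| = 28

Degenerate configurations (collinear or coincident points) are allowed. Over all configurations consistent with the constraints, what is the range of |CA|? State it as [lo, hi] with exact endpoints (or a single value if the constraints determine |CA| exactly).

|CA| ∈ [40/3, 128/3]  (≈ [13.3333, 42.6667])

|AB| ∈ {44}
|AD| ∈ {28}
|CD| ∈ {44/3}
|BD| ∈ [16, 72]
|AC| ∈ [40/3, 128/3]
|BC| ∈ [4/3, 260/3]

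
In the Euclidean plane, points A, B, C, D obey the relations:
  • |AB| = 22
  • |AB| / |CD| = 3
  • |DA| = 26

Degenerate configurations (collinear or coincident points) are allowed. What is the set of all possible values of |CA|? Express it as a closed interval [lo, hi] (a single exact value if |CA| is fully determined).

|CA| ∈ [56/3, 100/3]  (≈ [18.6667, 33.3333])

|AB| ∈ {22}
|AD| ∈ {26}
|CD| ∈ {22/3}
|BD| ∈ [4, 48]
|AC| ∈ [56/3, 100/3]
|BC| ∈ [0, 166/3]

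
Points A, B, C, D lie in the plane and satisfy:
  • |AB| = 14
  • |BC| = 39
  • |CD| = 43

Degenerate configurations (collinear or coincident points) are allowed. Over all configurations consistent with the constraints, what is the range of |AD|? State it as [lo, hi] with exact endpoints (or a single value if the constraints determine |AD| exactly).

|AB| ∈ {14}
|BC| ∈ {39}
|CD| ∈ {43}
|AC| ∈ [25, 53]
|BD| ∈ [4, 82]
|AD| ∈ [0, 96]

|AD| ∈ [0, 96]  (≈ [0.0000, 96.0000])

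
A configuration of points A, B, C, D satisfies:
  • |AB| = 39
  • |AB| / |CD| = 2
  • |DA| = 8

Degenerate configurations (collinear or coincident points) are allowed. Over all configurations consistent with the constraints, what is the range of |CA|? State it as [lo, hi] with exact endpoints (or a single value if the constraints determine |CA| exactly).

|AB| ∈ {39}
|AD| ∈ {8}
|CD| ∈ {39/2}
|BD| ∈ [31, 47]
|AC| ∈ [23/2, 55/2]
|BC| ∈ [23/2, 133/2]

|CA| ∈ [23/2, 55/2]  (≈ [11.5000, 27.5000])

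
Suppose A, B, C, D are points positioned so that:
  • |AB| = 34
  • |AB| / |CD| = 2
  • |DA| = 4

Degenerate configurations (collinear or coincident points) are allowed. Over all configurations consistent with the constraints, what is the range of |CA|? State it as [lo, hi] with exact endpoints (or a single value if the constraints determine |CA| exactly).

|AB| ∈ {34}
|AD| ∈ {4}
|CD| ∈ {17}
|BD| ∈ [30, 38]
|AC| ∈ [13, 21]
|BC| ∈ [13, 55]

|CA| ∈ [13, 21]  (≈ [13.0000, 21.0000])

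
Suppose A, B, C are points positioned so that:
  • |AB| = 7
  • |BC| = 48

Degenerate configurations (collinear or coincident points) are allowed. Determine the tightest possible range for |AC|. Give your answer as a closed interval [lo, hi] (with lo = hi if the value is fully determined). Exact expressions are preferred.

|AB| ∈ {7}
|BC| ∈ {48}
|AC| ∈ [41, 55]

|AC| ∈ [41, 55]  (≈ [41.0000, 55.0000])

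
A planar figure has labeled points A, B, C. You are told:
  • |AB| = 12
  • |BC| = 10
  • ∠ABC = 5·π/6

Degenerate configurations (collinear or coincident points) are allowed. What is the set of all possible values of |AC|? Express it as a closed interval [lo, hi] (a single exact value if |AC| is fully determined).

|AC| = 2·√(30·√(3) + 61)  (≈ 21.2567)

|AB| ∈ {12}
|BC| ∈ {10}
|AC| ∈ {2·√(30·√(3) + 61)}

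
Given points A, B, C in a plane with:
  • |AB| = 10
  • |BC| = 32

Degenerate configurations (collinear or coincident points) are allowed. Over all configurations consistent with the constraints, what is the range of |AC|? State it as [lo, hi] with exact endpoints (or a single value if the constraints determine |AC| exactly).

|AB| ∈ {10}
|BC| ∈ {32}
|AC| ∈ [22, 42]

|AC| ∈ [22, 42]  (≈ [22.0000, 42.0000])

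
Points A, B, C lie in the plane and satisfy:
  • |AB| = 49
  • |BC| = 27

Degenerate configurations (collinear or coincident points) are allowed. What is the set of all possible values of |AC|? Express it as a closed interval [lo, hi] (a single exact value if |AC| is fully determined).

|AB| ∈ {49}
|BC| ∈ {27}
|AC| ∈ [22, 76]

|AC| ∈ [22, 76]  (≈ [22.0000, 76.0000])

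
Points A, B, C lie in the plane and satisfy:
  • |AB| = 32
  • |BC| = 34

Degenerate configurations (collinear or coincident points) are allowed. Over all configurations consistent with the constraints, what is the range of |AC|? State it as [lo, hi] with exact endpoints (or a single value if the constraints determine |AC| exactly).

|AC| ∈ [2, 66]  (≈ [2.0000, 66.0000])

|AB| ∈ {32}
|BC| ∈ {34}
|AC| ∈ [2, 66]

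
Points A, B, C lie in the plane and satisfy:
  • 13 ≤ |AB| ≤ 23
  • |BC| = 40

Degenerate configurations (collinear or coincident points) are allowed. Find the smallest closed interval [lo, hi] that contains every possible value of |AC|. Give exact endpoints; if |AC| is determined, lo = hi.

|AB| ∈ [13, 23]
|BC| ∈ {40}
|AC| ∈ [17, 63]

|AC| ∈ [17, 63]  (≈ [17.0000, 63.0000])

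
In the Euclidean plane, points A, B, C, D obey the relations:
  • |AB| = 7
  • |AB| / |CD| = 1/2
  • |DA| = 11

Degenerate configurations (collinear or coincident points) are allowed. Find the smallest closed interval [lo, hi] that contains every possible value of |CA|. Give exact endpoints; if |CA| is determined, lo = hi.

|CA| ∈ [3, 25]  (≈ [3.0000, 25.0000])

|AB| ∈ {7}
|AD| ∈ {11}
|CD| ∈ {14}
|BD| ∈ [4, 18]
|AC| ∈ [3, 25]
|BC| ∈ [0, 32]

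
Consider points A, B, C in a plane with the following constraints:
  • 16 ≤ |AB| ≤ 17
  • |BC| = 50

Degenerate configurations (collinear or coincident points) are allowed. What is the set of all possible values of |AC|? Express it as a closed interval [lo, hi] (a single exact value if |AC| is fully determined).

|AB| ∈ [16, 17]
|BC| ∈ {50}
|AC| ∈ [33, 67]

|AC| ∈ [33, 67]  (≈ [33.0000, 67.0000])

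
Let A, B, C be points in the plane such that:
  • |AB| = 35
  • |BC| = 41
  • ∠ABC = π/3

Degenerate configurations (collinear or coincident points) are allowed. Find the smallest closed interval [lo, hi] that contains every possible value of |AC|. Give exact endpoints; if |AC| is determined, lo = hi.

|AB| ∈ {35}
|BC| ∈ {41}
|AC| ∈ {√(1471)}

|AC| = √(1471)  (≈ 38.3536)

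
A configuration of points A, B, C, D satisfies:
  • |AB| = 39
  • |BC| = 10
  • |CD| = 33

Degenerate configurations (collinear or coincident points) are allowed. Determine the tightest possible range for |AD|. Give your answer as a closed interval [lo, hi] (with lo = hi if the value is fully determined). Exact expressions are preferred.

|AD| ∈ [0, 82]  (≈ [0.0000, 82.0000])

|AB| ∈ {39}
|BC| ∈ {10}
|CD| ∈ {33}
|AC| ∈ [29, 49]
|BD| ∈ [23, 43]
|AD| ∈ [0, 82]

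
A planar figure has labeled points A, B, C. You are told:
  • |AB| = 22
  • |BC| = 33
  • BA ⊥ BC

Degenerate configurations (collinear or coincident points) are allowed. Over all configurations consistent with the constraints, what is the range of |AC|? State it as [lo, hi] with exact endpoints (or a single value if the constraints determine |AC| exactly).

|AC| = 11·√(13)  (≈ 39.6611)

|AB| ∈ {22}
|BC| ∈ {33}
|AC| ∈ {11·√(13)}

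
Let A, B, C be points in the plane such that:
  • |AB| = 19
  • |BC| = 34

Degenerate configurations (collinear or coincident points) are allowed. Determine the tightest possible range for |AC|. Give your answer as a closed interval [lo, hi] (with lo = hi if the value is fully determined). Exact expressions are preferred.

|AC| ∈ [15, 53]  (≈ [15.0000, 53.0000])

|AB| ∈ {19}
|BC| ∈ {34}
|AC| ∈ [15, 53]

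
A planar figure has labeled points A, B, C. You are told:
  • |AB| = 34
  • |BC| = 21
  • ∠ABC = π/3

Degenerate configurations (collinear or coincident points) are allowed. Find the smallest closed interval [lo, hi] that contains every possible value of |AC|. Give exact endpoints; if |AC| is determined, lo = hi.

|AB| ∈ {34}
|BC| ∈ {21}
|AC| ∈ {√(883)}

|AC| = √(883)  (≈ 29.7153)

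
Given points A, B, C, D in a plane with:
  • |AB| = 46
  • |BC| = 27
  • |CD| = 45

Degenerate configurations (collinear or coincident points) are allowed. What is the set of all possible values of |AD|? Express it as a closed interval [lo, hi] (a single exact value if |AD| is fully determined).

|AD| ∈ [0, 118]  (≈ [0.0000, 118.0000])

|AB| ∈ {46}
|BC| ∈ {27}
|CD| ∈ {45}
|AC| ∈ [19, 73]
|BD| ∈ [18, 72]
|AD| ∈ [0, 118]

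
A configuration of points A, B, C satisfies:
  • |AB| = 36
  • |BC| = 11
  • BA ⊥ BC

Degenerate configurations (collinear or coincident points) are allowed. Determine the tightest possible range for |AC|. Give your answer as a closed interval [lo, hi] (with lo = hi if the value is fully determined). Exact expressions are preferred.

|AC| = √(1417)  (≈ 37.6431)

|AB| ∈ {36}
|BC| ∈ {11}
|AC| ∈ {√(1417)}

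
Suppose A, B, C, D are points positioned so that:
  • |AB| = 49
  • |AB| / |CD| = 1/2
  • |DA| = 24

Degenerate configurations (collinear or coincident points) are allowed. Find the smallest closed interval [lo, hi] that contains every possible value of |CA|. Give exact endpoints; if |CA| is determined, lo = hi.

|CA| ∈ [74, 122]  (≈ [74.0000, 122.0000])

|AB| ∈ {49}
|AD| ∈ {24}
|CD| ∈ {98}
|BD| ∈ [25, 73]
|AC| ∈ [74, 122]
|BC| ∈ [25, 171]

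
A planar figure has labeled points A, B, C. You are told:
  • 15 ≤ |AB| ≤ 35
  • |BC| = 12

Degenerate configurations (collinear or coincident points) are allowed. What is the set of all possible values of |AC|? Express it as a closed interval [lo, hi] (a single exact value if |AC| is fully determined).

|AC| ∈ [3, 47]  (≈ [3.0000, 47.0000])

|AB| ∈ [15, 35]
|BC| ∈ {12}
|AC| ∈ [3, 47]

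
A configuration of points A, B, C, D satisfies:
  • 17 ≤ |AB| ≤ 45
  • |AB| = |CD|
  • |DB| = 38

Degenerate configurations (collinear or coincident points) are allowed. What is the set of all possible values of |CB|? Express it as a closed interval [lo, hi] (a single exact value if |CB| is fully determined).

|AB| ∈ [17, 45]
|BD| ∈ {38}
|CD| ∈ [17, 45]
|AD| ∈ [0, 83]
|BC| ∈ [0, 83]
|AC| ∈ [0, 128]

|CB| ∈ [0, 83]  (≈ [0.0000, 83.0000])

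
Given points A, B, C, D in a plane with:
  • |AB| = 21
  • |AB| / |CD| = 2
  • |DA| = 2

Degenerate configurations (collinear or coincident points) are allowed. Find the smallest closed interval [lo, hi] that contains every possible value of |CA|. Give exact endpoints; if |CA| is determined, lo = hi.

|CA| ∈ [17/2, 25/2]  (≈ [8.5000, 12.5000])

|AB| ∈ {21}
|AD| ∈ {2}
|CD| ∈ {21/2}
|BD| ∈ [19, 23]
|AC| ∈ [17/2, 25/2]
|BC| ∈ [17/2, 67/2]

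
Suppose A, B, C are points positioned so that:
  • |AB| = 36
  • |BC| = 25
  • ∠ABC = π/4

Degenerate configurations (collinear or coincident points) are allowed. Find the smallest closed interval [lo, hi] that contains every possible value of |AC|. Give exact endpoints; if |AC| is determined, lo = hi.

|AB| ∈ {36}
|BC| ∈ {25}
|AC| ∈ {√(1921 - 900·√(2))}

|AC| = √(1921 - 900·√(2))  (≈ 25.4599)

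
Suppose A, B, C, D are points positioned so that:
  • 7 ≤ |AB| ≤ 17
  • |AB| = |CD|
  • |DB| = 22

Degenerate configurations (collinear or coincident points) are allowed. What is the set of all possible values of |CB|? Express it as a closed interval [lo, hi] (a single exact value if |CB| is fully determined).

|AB| ∈ [7, 17]
|BD| ∈ {22}
|CD| ∈ [7, 17]
|AD| ∈ [5, 39]
|BC| ∈ [5, 39]
|AC| ∈ [0, 56]

|CB| ∈ [5, 39]  (≈ [5.0000, 39.0000])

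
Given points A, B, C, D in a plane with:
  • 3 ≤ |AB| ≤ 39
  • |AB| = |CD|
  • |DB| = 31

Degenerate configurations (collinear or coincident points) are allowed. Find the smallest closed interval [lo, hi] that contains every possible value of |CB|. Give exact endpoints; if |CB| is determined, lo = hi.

|CB| ∈ [0, 70]  (≈ [0.0000, 70.0000])

|AB| ∈ [3, 39]
|BD| ∈ {31}
|CD| ∈ [3, 39]
|AD| ∈ [0, 70]
|BC| ∈ [0, 70]
|AC| ∈ [0, 109]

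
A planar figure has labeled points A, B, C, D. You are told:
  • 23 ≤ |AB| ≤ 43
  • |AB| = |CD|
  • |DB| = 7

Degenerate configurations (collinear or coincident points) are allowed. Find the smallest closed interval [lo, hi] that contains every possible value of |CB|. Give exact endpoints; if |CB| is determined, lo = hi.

|AB| ∈ [23, 43]
|BD| ∈ {7}
|CD| ∈ [23, 43]
|AD| ∈ [16, 50]
|BC| ∈ [16, 50]
|AC| ∈ [0, 93]

|CB| ∈ [16, 50]  (≈ [16.0000, 50.0000])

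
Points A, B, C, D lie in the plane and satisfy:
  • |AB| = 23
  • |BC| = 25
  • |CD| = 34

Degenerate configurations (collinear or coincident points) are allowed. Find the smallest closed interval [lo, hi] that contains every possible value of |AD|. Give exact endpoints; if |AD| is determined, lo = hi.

|AD| ∈ [0, 82]  (≈ [0.0000, 82.0000])

|AB| ∈ {23}
|BC| ∈ {25}
|CD| ∈ {34}
|AC| ∈ [2, 48]
|BD| ∈ [9, 59]
|AD| ∈ [0, 82]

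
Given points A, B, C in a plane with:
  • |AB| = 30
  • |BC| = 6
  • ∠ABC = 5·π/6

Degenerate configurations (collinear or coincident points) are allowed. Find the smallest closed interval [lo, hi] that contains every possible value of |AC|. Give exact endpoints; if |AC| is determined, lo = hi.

|AC| = 6·√(5·√(3) + 26)  (≈ 35.3238)

|AB| ∈ {30}
|BC| ∈ {6}
|AC| ∈ {6·√(5·√(3) + 26)}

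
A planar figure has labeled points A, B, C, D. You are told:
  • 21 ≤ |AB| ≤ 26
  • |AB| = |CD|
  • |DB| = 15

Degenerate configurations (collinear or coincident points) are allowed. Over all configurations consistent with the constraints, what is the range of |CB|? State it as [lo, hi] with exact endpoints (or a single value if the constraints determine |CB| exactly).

|AB| ∈ [21, 26]
|BD| ∈ {15}
|CD| ∈ [21, 26]
|AD| ∈ [6, 41]
|BC| ∈ [6, 41]
|AC| ∈ [0, 67]

|CB| ∈ [6, 41]  (≈ [6.0000, 41.0000])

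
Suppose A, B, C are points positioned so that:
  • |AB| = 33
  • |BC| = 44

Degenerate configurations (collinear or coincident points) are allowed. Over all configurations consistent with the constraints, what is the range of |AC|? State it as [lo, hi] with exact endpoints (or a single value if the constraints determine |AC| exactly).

|AB| ∈ {33}
|BC| ∈ {44}
|AC| ∈ [11, 77]

|AC| ∈ [11, 77]  (≈ [11.0000, 77.0000])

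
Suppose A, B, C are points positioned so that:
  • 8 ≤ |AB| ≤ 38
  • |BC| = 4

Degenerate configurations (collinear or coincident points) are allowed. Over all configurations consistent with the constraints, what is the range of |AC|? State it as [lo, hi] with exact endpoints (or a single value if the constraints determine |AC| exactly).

|AC| ∈ [4, 42]  (≈ [4.0000, 42.0000])

|AB| ∈ [8, 38]
|BC| ∈ {4}
|AC| ∈ [4, 42]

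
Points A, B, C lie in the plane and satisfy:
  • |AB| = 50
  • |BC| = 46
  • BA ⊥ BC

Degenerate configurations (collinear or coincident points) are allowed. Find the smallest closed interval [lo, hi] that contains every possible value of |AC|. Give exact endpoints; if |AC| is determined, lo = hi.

|AC| = 2·√(1154)  (≈ 67.9412)

|AB| ∈ {50}
|BC| ∈ {46}
|AC| ∈ {2·√(1154)}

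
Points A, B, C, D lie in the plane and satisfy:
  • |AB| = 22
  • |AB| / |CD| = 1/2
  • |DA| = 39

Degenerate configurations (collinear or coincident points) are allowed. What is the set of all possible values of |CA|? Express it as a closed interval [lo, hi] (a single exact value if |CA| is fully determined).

|AB| ∈ {22}
|AD| ∈ {39}
|CD| ∈ {44}
|BD| ∈ [17, 61]
|AC| ∈ [5, 83]
|BC| ∈ [0, 105]

|CA| ∈ [5, 83]  (≈ [5.0000, 83.0000])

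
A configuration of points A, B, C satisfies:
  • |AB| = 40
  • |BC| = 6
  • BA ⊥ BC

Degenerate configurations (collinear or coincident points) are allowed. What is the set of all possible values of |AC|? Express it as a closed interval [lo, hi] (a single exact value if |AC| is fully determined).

|AC| = 2·√(409)  (≈ 40.4475)

|AB| ∈ {40}
|BC| ∈ {6}
|AC| ∈ {2·√(409)}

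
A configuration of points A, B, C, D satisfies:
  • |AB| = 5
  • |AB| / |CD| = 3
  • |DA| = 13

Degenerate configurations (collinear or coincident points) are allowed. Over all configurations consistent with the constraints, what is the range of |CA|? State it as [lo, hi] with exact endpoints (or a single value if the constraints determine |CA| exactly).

|CA| ∈ [34/3, 44/3]  (≈ [11.3333, 14.6667])

|AB| ∈ {5}
|AD| ∈ {13}
|CD| ∈ {5/3}
|BD| ∈ [8, 18]
|AC| ∈ [34/3, 44/3]
|BC| ∈ [19/3, 59/3]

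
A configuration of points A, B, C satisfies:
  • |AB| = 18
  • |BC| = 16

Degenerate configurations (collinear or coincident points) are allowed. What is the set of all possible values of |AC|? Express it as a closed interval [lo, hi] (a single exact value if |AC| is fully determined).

|AB| ∈ {18}
|BC| ∈ {16}
|AC| ∈ [2, 34]

|AC| ∈ [2, 34]  (≈ [2.0000, 34.0000])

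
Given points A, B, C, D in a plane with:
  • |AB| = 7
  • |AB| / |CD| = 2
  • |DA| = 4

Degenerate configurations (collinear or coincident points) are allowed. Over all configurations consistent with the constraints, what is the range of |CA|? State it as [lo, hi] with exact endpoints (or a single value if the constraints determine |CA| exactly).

|CA| ∈ [1/2, 15/2]  (≈ [0.5000, 7.5000])

|AB| ∈ {7}
|AD| ∈ {4}
|CD| ∈ {7/2}
|BD| ∈ [3, 11]
|AC| ∈ [1/2, 15/2]
|BC| ∈ [0, 29/2]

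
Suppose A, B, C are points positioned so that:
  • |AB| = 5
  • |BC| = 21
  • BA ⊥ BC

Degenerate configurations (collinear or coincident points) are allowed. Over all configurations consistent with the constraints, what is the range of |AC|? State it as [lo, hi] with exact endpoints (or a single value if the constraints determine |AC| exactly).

|AB| ∈ {5}
|BC| ∈ {21}
|AC| ∈ {√(466)}

|AC| = √(466)  (≈ 21.5870)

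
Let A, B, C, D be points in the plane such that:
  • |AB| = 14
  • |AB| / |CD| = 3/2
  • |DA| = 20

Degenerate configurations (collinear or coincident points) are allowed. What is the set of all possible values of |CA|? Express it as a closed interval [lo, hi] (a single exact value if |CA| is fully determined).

|CA| ∈ [32/3, 88/3]  (≈ [10.6667, 29.3333])

|AB| ∈ {14}
|AD| ∈ {20}
|CD| ∈ {28/3}
|BD| ∈ [6, 34]
|AC| ∈ [32/3, 88/3]
|BC| ∈ [0, 130/3]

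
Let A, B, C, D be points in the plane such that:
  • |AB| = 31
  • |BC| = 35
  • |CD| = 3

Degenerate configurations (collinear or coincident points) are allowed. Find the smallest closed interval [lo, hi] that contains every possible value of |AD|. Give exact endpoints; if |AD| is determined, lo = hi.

|AB| ∈ {31}
|BC| ∈ {35}
|CD| ∈ {3}
|AC| ∈ [4, 66]
|BD| ∈ [32, 38]
|AD| ∈ [1, 69]

|AD| ∈ [1, 69]  (≈ [1.0000, 69.0000])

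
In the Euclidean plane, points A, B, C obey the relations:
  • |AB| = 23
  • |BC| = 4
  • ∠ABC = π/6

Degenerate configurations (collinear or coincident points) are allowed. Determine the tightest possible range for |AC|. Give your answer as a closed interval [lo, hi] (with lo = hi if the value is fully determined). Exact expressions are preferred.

|AC| = √(545 - 92·√(3))  (≈ 19.6380)

|AB| ∈ {23}
|BC| ∈ {4}
|AC| ∈ {√(545 - 92·√(3))}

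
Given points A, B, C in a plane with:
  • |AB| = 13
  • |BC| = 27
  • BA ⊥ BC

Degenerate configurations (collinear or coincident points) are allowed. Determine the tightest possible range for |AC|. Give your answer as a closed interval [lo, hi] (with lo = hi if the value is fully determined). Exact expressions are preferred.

|AB| ∈ {13}
|BC| ∈ {27}
|AC| ∈ {√(898)}

|AC| = √(898)  (≈ 29.9666)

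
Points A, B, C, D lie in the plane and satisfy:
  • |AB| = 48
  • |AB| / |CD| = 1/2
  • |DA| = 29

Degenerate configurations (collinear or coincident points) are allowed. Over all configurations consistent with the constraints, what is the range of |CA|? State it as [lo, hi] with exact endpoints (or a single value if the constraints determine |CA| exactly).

|AB| ∈ {48}
|AD| ∈ {29}
|CD| ∈ {96}
|BD| ∈ [19, 77]
|AC| ∈ [67, 125]
|BC| ∈ [19, 173]

|CA| ∈ [67, 125]  (≈ [67.0000, 125.0000])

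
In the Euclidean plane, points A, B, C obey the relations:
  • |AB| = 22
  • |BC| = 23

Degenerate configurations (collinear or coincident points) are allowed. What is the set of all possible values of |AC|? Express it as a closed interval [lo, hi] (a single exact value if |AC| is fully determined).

|AB| ∈ {22}
|BC| ∈ {23}
|AC| ∈ [1, 45]

|AC| ∈ [1, 45]  (≈ [1.0000, 45.0000])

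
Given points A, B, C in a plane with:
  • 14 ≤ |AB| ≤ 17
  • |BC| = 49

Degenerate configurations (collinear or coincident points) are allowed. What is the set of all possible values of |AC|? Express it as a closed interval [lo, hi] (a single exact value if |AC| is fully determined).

|AC| ∈ [32, 66]  (≈ [32.0000, 66.0000])

|AB| ∈ [14, 17]
|BC| ∈ {49}
|AC| ∈ [32, 66]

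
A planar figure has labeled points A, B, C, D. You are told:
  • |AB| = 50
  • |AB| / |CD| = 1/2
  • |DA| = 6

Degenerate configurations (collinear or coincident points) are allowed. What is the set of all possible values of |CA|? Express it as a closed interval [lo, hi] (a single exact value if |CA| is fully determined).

|CA| ∈ [94, 106]  (≈ [94.0000, 106.0000])

|AB| ∈ {50}
|AD| ∈ {6}
|CD| ∈ {100}
|BD| ∈ [44, 56]
|AC| ∈ [94, 106]
|BC| ∈ [44, 156]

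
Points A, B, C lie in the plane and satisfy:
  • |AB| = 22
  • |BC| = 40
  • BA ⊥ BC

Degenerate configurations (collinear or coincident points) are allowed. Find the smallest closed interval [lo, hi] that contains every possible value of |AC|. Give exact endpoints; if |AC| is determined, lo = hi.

|AB| ∈ {22}
|BC| ∈ {40}
|AC| ∈ {2·√(521)}

|AC| = 2·√(521)  (≈ 45.6508)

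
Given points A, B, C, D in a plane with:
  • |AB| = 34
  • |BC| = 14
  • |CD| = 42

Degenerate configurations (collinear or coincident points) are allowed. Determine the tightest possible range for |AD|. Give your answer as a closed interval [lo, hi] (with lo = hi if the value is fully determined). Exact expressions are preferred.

|AD| ∈ [0, 90]  (≈ [0.0000, 90.0000])

|AB| ∈ {34}
|BC| ∈ {14}
|CD| ∈ {42}
|AC| ∈ [20, 48]
|BD| ∈ [28, 56]
|AD| ∈ [0, 90]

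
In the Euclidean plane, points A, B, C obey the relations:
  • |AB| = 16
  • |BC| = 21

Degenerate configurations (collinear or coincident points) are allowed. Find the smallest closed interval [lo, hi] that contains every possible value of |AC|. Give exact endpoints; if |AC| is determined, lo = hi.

|AB| ∈ {16}
|BC| ∈ {21}
|AC| ∈ [5, 37]

|AC| ∈ [5, 37]  (≈ [5.0000, 37.0000])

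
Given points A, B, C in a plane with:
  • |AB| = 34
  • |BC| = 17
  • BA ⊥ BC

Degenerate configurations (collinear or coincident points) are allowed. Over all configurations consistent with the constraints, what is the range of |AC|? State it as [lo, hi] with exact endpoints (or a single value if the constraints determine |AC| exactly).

|AC| = 17·√(5)  (≈ 38.0132)

|AB| ∈ {34}
|BC| ∈ {17}
|AC| ∈ {17·√(5)}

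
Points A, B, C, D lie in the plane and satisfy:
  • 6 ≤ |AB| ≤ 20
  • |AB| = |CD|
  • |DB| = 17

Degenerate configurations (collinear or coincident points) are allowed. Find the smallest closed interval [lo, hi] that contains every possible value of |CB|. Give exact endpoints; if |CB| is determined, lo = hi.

|CB| ∈ [0, 37]  (≈ [0.0000, 37.0000])

|AB| ∈ [6, 20]
|BD| ∈ {17}
|CD| ∈ [6, 20]
|AD| ∈ [0, 37]
|BC| ∈ [0, 37]
|AC| ∈ [0, 57]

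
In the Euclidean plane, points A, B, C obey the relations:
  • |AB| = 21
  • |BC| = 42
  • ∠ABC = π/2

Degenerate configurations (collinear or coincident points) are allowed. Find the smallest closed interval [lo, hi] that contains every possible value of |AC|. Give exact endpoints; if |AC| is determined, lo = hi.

|AB| ∈ {21}
|BC| ∈ {42}
|AC| ∈ {21·√(5)}

|AC| = 21·√(5)  (≈ 46.9574)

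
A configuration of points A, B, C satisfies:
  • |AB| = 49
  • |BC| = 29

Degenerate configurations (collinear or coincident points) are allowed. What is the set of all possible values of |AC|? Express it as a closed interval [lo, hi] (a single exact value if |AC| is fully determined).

|AC| ∈ [20, 78]  (≈ [20.0000, 78.0000])

|AB| ∈ {49}
|BC| ∈ {29}
|AC| ∈ [20, 78]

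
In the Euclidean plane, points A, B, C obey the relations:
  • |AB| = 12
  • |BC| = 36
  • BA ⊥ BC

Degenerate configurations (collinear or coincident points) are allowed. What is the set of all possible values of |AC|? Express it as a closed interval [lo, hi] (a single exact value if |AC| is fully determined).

|AC| = 12·√(10)  (≈ 37.9473)

|AB| ∈ {12}
|BC| ∈ {36}
|AC| ∈ {12·√(10)}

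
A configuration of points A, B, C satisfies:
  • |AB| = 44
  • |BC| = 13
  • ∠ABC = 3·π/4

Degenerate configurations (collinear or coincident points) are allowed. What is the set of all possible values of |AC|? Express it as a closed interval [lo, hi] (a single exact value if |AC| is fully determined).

|AB| ∈ {44}
|BC| ∈ {13}
|AC| ∈ {√(572·√(2) + 2105)}

|AC| = √(572·√(2) + 2105)  (≈ 53.9808)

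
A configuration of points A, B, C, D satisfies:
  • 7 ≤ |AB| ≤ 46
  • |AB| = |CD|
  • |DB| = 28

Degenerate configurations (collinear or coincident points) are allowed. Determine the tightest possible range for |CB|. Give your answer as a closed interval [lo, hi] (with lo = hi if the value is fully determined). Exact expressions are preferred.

|AB| ∈ [7, 46]
|BD| ∈ {28}
|CD| ∈ [7, 46]
|AD| ∈ [0, 74]
|BC| ∈ [0, 74]
|AC| ∈ [0, 120]

|CB| ∈ [0, 74]  (≈ [0.0000, 74.0000])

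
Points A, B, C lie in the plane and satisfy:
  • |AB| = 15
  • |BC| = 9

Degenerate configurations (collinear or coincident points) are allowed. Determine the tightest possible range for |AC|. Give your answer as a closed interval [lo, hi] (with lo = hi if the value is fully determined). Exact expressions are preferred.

|AC| ∈ [6, 24]  (≈ [6.0000, 24.0000])

|AB| ∈ {15}
|BC| ∈ {9}
|AC| ∈ [6, 24]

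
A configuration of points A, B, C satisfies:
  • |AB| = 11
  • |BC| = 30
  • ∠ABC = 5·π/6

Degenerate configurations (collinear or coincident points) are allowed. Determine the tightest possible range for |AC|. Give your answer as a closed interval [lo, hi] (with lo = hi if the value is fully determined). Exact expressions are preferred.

|AC| = √(330·√(3) + 1021)  (≈ 39.9071)

|AB| ∈ {11}
|BC| ∈ {30}
|AC| ∈ {√(330·√(3) + 1021)}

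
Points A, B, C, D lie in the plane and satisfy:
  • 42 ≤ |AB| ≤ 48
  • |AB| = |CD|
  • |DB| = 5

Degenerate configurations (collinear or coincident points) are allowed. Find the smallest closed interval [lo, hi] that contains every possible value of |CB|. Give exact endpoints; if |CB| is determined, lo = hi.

|AB| ∈ [42, 48]
|BD| ∈ {5}
|CD| ∈ [42, 48]
|AD| ∈ [37, 53]
|BC| ∈ [37, 53]
|AC| ∈ [0, 101]

|CB| ∈ [37, 53]  (≈ [37.0000, 53.0000])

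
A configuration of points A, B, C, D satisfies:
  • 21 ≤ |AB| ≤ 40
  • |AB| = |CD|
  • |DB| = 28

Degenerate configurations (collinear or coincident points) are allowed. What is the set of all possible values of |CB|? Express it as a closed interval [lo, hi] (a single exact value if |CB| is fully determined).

|AB| ∈ [21, 40]
|BD| ∈ {28}
|CD| ∈ [21, 40]
|AD| ∈ [0, 68]
|BC| ∈ [0, 68]
|AC| ∈ [0, 108]

|CB| ∈ [0, 68]  (≈ [0.0000, 68.0000])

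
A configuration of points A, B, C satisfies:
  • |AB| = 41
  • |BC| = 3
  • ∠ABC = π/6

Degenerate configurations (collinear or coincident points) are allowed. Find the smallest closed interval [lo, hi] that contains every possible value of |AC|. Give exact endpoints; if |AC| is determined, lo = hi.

|AB| ∈ {41}
|BC| ∈ {3}
|AC| ∈ {√(1690 - 123·√(3))}

|AC| = √(1690 - 123·√(3))  (≈ 38.4312)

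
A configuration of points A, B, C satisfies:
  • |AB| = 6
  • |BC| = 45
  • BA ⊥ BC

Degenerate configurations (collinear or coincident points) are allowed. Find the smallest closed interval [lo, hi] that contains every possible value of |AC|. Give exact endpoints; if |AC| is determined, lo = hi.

|AC| = 3·√(229)  (≈ 45.3982)

|AB| ∈ {6}
|BC| ∈ {45}
|AC| ∈ {3·√(229)}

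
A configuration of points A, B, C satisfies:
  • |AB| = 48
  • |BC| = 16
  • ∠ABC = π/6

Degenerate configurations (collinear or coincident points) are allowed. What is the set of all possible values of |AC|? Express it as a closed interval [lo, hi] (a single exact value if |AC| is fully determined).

|AC| = 16·√(10 - 3·√(3))  (≈ 35.0683)

|AB| ∈ {48}
|BC| ∈ {16}
|AC| ∈ {16·√(10 - 3·√(3))}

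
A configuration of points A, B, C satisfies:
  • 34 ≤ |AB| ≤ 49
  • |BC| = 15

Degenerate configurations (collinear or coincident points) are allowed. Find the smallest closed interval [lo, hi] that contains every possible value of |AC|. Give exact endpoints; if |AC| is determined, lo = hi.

|AC| ∈ [19, 64]  (≈ [19.0000, 64.0000])

|AB| ∈ [34, 49]
|BC| ∈ {15}
|AC| ∈ [19, 64]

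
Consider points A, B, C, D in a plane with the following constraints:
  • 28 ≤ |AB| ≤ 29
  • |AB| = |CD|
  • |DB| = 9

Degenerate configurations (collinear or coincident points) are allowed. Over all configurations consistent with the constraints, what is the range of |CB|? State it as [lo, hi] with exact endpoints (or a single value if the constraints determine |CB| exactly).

|CB| ∈ [19, 38]  (≈ [19.0000, 38.0000])

|AB| ∈ [28, 29]
|BD| ∈ {9}
|CD| ∈ [28, 29]
|AD| ∈ [19, 38]
|BC| ∈ [19, 38]
|AC| ∈ [0, 67]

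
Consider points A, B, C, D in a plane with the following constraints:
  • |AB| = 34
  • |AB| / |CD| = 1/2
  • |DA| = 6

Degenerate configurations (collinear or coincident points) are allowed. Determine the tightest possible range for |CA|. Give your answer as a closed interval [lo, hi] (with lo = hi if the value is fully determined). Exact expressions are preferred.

|AB| ∈ {34}
|AD| ∈ {6}
|CD| ∈ {68}
|BD| ∈ [28, 40]
|AC| ∈ [62, 74]
|BC| ∈ [28, 108]

|CA| ∈ [62, 74]  (≈ [62.0000, 74.0000])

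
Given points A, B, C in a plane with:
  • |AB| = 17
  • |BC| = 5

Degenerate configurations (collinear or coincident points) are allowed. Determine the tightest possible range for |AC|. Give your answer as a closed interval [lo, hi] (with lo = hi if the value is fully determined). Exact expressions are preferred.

|AB| ∈ {17}
|BC| ∈ {5}
|AC| ∈ [12, 22]

|AC| ∈ [12, 22]  (≈ [12.0000, 22.0000])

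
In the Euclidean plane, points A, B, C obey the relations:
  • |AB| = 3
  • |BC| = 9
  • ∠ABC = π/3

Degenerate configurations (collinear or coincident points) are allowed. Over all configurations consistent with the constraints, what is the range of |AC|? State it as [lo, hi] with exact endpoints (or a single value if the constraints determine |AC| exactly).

|AB| ∈ {3}
|BC| ∈ {9}
|AC| ∈ {3·√(7)}

|AC| = 3·√(7)  (≈ 7.9373)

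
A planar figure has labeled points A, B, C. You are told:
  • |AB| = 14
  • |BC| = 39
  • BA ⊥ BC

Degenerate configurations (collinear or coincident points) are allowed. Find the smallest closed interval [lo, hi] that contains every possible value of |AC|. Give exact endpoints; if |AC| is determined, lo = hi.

|AB| ∈ {14}
|BC| ∈ {39}
|AC| ∈ {√(1717)}

|AC| = √(1717)  (≈ 41.4367)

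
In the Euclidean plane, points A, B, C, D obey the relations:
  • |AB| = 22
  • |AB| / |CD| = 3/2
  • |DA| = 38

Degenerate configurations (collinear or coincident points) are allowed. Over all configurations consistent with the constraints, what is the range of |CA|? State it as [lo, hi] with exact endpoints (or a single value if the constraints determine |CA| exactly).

|AB| ∈ {22}
|AD| ∈ {38}
|CD| ∈ {44/3}
|BD| ∈ [16, 60]
|AC| ∈ [70/3, 158/3]
|BC| ∈ [4/3, 224/3]

|CA| ∈ [70/3, 158/3]  (≈ [23.3333, 52.6667])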